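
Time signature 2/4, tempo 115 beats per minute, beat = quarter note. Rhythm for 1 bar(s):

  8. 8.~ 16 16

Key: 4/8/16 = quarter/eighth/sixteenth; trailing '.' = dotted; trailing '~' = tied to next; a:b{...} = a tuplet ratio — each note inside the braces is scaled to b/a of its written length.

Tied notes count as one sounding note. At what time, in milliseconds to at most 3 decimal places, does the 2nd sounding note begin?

note 2 onset = 3/4b = 391.304ms

1. 0.0ms @ 0 + 391.304ms (3/4)
2. 391.304ms @ 3/4 + 521.739ms (1)
3. 913.043ms @ 7/4 + 130.435ms (1/4)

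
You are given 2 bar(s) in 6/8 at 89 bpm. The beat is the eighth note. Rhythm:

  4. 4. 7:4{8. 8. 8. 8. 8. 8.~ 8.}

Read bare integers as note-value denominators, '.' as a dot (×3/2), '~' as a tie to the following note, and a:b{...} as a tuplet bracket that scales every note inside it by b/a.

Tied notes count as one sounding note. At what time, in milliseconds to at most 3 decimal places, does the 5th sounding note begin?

1. 0.0ms @ 0 + 2022.472ms (3)
2. 2022.472ms @ 3 + 2022.472ms (3)
3. 4044.944ms @ 6 + 577.849ms (6/7)
4. 4622.793ms @ 48/7 + 577.849ms (6/7)
5. 5200.642ms @ 54/7 + 577.849ms (6/7)
6. 5778.491ms @ 60/7 + 577.849ms (6/7)
7. 6356.34ms @ 66/7 + 577.849ms (6/7)
8. 6934.189ms @ 72/7 + 1155.698ms (12/7)

note 5 onset = 54/7b = 5200.642ms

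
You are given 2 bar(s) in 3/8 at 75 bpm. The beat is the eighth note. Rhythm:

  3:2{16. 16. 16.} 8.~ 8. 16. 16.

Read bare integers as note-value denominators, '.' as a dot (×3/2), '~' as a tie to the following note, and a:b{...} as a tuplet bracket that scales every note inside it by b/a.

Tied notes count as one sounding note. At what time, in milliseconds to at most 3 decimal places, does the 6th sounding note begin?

note 6 onset = 21/4b = 4200.0ms

1. 0.0ms @ 0 + 400.0ms (1/2)
2. 400.0ms @ 1/2 + 400.0ms (1/2)
3. 800.0ms @ 1 + 400.0ms (1/2)
4. 1200.0ms @ 3/2 + 2400.0ms (3)
5. 3600.0ms @ 9/2 + 600.0ms (3/4)
6. 4200.0ms @ 21/4 + 600.0ms (3/4)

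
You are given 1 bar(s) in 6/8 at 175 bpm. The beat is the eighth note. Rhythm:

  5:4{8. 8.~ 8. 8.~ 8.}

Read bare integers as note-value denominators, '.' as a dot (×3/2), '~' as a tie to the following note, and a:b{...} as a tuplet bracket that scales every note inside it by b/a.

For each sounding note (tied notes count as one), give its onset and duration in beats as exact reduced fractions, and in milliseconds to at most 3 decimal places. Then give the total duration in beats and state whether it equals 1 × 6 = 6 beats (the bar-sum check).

1) 0.0ms=0b +411.429ms=6/5b
2) 411.429ms=6/5b +822.857ms=12/5b
3) 1234.286ms=18/5b +822.857ms=12/5b
Σ=6b of 6 (175bpm 6/8) — PASS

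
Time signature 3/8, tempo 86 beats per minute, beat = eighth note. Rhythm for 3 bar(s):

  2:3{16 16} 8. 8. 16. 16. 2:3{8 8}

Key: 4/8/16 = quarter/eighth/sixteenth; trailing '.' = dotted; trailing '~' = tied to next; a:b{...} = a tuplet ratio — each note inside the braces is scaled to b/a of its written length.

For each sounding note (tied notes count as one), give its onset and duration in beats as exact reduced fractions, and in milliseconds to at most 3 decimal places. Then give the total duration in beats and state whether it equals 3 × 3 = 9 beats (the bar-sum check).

1) 0.0ms=0b +523.256ms=3/4b
2) 523.256ms=3/4b +523.256ms=3/4b
3) 1046.512ms=3/2b +1046.512ms=3/2b
4) 2093.023ms=3b +1046.512ms=3/2b
5) 3139.535ms=9/2b +523.256ms=3/4b
6) 3662.791ms=21/4b +523.256ms=3/4b
7) 4186.047ms=6b +1046.512ms=3/2b
8) 5232.558ms=15/2b +1046.512ms=3/2b
Σ=9b of 9 (86bpm 3/8) — PASS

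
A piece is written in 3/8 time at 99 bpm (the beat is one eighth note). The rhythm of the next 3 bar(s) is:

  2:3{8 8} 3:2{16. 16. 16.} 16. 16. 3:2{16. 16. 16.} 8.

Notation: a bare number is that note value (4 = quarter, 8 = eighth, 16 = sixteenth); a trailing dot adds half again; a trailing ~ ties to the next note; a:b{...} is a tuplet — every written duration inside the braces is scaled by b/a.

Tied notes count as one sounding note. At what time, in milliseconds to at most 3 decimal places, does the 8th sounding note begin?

1. 0.0ms @ 0 + 909.091ms (3/2)
2. 909.091ms @ 3/2 + 909.091ms (3/2)
3. 1818.182ms @ 3 + 303.03ms (1/2)
4. 2121.212ms @ 7/2 + 303.03ms (1/2)
5. 2424.242ms @ 4 + 303.03ms (1/2)
6. 2727.273ms @ 9/2 + 454.545ms (3/4)
7. 3181.818ms @ 21/4 + 454.545ms (3/4)
8. 3636.364ms @ 6 + 303.03ms (1/2)
9. 3939.394ms @ 13/2 + 303.03ms (1/2)
10. 4242.424ms @ 7 + 303.03ms (1/2)
11. 4545.455ms @ 15/2 + 909.091ms (3/2)

note 8 onset = 6b = 3636.364ms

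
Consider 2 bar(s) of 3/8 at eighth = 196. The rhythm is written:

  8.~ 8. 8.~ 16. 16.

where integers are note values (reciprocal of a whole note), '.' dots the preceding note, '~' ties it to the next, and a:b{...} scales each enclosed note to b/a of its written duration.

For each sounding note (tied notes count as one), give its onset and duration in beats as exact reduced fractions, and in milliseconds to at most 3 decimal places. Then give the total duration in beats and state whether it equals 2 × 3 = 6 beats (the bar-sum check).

1) 0.0ms=0b +918.367ms=3b
2) 918.367ms=3b +688.776ms=9/4b
3) 1607.143ms=21/4b +229.592ms=3/4b
Σ=6b of 6 (196bpm 3/8) — PASS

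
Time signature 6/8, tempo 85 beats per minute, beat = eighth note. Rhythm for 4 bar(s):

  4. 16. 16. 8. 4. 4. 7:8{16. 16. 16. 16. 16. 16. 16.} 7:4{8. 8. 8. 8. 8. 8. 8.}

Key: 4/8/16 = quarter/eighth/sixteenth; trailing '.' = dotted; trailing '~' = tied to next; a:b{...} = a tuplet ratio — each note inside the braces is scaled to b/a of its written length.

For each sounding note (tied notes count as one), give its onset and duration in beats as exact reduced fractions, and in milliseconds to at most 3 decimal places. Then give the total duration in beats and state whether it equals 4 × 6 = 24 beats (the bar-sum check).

1) 0.0ms=0b +2117.647ms=3b
2) 2117.647ms=3b +529.412ms=3/4b
3) 2647.059ms=15/4b +529.412ms=3/4b
4) 3176.471ms=9/2b +1058.824ms=3/2b
5) 4235.294ms=6b +2117.647ms=3b
6) 6352.941ms=9b +2117.647ms=3b
7) 8470.588ms=12b +605.042ms=6/7b
8) 9075.63ms=90/7b +605.042ms=6/7b
9) 9680.672ms=96/7b +605.042ms=6/7b
10) 10285.714ms=102/7b +605.042ms=6/7b
11) 10890.756ms=108/7b +605.042ms=6/7b
12) 11495.798ms=114/7b +605.042ms=6/7b
13) 12100.84ms=120/7b +605.042ms=6/7b
14) 12705.882ms=18b +605.042ms=6/7b
15) 13310.924ms=132/7b +605.042ms=6/7b
16) 13915.966ms=138/7b +605.042ms=6/7b
17) 14521.008ms=144/7b +605.042ms=6/7b
18) 15126.05ms=150/7b +605.042ms=6/7b
19) 15731.092ms=156/7b +605.042ms=6/7b
20) 16336.134ms=162/7b +605.042ms=6/7b
Σ=24b of 24 (85bpm 6/8) — PASS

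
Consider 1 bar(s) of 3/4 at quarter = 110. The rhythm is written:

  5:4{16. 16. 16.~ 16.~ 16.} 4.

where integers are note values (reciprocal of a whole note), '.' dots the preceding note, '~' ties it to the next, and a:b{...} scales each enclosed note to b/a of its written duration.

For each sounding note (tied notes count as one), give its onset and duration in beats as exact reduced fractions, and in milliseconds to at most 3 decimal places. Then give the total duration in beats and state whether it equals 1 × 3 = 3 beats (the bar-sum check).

1) 0.0ms=0b +163.636ms=3/10b
2) 163.636ms=3/10b +163.636ms=3/10b
3) 327.273ms=3/5b +490.909ms=9/10b
4) 818.182ms=3/2b +818.182ms=3/2b
Σ=3b of 3 (110bpm 3/4) — PASS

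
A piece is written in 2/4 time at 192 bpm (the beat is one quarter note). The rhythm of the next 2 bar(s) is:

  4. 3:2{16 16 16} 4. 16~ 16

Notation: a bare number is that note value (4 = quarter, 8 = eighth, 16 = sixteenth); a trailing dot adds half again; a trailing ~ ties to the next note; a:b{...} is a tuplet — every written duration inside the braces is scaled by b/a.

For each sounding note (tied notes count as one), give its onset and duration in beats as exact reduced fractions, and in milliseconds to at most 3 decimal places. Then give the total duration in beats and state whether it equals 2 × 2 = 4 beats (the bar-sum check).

1) 0.0ms=0b +468.75ms=3/2b
2) 468.75ms=3/2b +52.083ms=1/6b
3) 520.833ms=5/3b +52.083ms=1/6b
4) 572.917ms=11/6b +52.083ms=1/6b
5) 625.0ms=2b +468.75ms=3/2b
6) 1093.75ms=7/2b +156.25ms=1/2b
Σ=4b of 4 (192bpm 2/4) — PASS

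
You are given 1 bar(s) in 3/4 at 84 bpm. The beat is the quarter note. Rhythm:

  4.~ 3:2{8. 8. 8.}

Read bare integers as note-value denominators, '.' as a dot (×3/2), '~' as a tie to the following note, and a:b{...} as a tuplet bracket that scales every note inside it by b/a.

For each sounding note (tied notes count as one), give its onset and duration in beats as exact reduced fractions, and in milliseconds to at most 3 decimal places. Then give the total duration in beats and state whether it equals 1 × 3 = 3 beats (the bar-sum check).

1) 0.0ms=0b +1428.571ms=2b
2) 1428.571ms=2b +357.143ms=1/2b
3) 1785.714ms=5/2b +357.143ms=1/2b
Σ=3b of 3 (84bpm 3/4) — PASS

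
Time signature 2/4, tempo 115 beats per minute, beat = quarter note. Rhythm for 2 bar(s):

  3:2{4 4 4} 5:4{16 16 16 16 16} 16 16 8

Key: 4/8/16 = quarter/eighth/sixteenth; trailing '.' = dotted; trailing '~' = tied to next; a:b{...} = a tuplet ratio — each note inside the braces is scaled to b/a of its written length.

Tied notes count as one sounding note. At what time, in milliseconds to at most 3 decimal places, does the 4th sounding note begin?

note 4 onset = 2b = 1043.478ms

1. 0.0ms @ 0 + 347.826ms (2/3)
2. 347.826ms @ 2/3 + 347.826ms (2/3)
3. 695.652ms @ 4/3 + 347.826ms (2/3)
4. 1043.478ms @ 2 + 104.348ms (1/5)
5. 1147.826ms @ 11/5 + 104.348ms (1/5)
6. 1252.174ms @ 12/5 + 104.348ms (1/5)
7. 1356.522ms @ 13/5 + 104.348ms (1/5)
8. 1460.87ms @ 14/5 + 104.348ms (1/5)
9. 1565.217ms @ 3 + 130.435ms (1/4)
10. 1695.652ms @ 13/4 + 130.435ms (1/4)
11. 1826.087ms @ 7/2 + 260.87ms (1/2)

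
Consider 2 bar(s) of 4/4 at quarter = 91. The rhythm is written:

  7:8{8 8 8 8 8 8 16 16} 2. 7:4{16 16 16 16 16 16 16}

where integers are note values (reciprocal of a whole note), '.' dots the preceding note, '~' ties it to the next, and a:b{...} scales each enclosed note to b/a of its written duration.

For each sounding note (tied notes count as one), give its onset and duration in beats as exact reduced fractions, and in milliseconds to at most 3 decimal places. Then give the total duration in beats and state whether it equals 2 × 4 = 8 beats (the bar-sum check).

1) 0.0ms=0b +376.766ms=4/7b
2) 376.766ms=4/7b +376.766ms=4/7b
3) 753.532ms=8/7b +376.766ms=4/7b
4) 1130.298ms=12/7b +376.766ms=4/7b
5) 1507.064ms=16/7b +376.766ms=4/7b
6) 1883.83ms=20/7b +376.766ms=4/7b
7) 2260.597ms=24/7b +188.383ms=2/7b
8) 2448.98ms=26/7b +188.383ms=2/7b
9) 2637.363ms=4b +1978.022ms=3b
10) 4615.385ms=7b +94.192ms=1/7b
11) 4709.576ms=50/7b +94.192ms=1/7b
12) 4803.768ms=51/7b +94.192ms=1/7b
13) 4897.959ms=52/7b +94.192ms=1/7b
14) 4992.151ms=53/7b +94.192ms=1/7b
15) 5086.342ms=54/7b +94.192ms=1/7b
16) 5180.534ms=55/7b +94.192ms=1/7b
Σ=8b of 8 (91bpm 4/4) — PASS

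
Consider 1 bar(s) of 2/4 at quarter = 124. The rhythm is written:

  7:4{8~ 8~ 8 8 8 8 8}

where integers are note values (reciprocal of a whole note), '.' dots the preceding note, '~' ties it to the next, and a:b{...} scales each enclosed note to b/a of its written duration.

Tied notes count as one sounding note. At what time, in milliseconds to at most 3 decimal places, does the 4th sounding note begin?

1. 0.0ms @ 0 + 414.747ms (6/7)
2. 414.747ms @ 6/7 + 138.249ms (2/7)
3. 552.995ms @ 8/7 + 138.249ms (2/7)
4. 691.244ms @ 10/7 + 138.249ms (2/7)
5. 829.493ms @ 12/7 + 138.249ms (2/7)

note 4 onset = 10/7b = 691.244ms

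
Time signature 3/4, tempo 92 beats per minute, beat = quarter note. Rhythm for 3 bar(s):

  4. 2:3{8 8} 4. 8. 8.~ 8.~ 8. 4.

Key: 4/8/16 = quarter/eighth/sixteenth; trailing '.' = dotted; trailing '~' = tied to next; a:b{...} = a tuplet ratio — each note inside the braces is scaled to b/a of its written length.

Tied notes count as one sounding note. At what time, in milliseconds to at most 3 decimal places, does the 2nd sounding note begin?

1. 0.0ms @ 0 + 978.261ms (3/2)
2. 978.261ms @ 3/2 + 489.13ms (3/4)
3. 1467.391ms @ 9/4 + 489.13ms (3/4)
4. 1956.522ms @ 3 + 978.261ms (3/2)
5. 2934.783ms @ 9/2 + 489.13ms (3/4)
6. 3423.913ms @ 21/4 + 1467.391ms (9/4)
7. 4891.304ms @ 15/2 + 978.261ms (3/2)

note 2 onset = 3/2b = 978.261ms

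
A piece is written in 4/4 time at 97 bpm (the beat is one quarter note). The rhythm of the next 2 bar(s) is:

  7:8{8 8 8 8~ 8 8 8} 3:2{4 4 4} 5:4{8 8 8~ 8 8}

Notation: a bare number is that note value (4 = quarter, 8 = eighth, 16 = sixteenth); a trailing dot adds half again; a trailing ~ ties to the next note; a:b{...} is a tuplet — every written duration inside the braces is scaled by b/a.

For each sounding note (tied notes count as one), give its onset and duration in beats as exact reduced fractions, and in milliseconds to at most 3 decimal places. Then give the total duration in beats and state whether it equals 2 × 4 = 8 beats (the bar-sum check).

1) 0.0ms=0b +353.461ms=4/7b
2) 353.461ms=4/7b +353.461ms=4/7b
3) 706.922ms=8/7b +353.461ms=4/7b
4) 1060.383ms=12/7b +706.922ms=8/7b
5) 1767.305ms=20/7b +353.461ms=4/7b
6) 2120.766ms=24/7b +353.461ms=4/7b
7) 2474.227ms=4b +412.371ms=2/3b
8) 2886.598ms=14/3b +412.371ms=2/3b
9) 3298.969ms=16/3b +412.371ms=2/3b
10) 3711.34ms=6b +247.423ms=2/5b
11) 3958.763ms=32/5b +247.423ms=2/5b
12) 4206.186ms=34/5b +494.845ms=4/5b
13) 4701.031ms=38/5b +247.423ms=2/5b
Σ=8b of 8 (97bpm 4/4) — PASS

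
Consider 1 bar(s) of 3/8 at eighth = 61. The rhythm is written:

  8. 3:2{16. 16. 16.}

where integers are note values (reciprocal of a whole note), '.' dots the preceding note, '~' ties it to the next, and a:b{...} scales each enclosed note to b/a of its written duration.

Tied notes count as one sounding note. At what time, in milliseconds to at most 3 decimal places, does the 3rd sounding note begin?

1. 0.0ms @ 0 + 1475.41ms (3/2)
2. 1475.41ms @ 3/2 + 491.803ms (1/2)
3. 1967.213ms @ 2 + 491.803ms (1/2)
4. 2459.016ms @ 5/2 + 491.803ms (1/2)

note 3 onset = 2b = 1967.213ms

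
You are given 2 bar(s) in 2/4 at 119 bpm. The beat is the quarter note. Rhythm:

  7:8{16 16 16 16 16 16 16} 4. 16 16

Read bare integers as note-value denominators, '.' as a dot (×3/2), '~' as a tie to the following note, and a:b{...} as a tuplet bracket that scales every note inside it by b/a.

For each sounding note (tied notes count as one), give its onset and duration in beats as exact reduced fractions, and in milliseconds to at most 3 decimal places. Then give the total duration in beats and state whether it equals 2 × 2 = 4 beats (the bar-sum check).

1) 0.0ms=0b +144.058ms=2/7b
2) 144.058ms=2/7b +144.058ms=2/7b
3) 288.115ms=4/7b +144.058ms=2/7b
4) 432.173ms=6/7b +144.058ms=2/7b
5) 576.23ms=8/7b +144.058ms=2/7b
6) 720.288ms=10/7b +144.058ms=2/7b
7) 864.346ms=12/7b +144.058ms=2/7b
8) 1008.403ms=2b +756.303ms=3/2b
9) 1764.706ms=7/2b +126.05ms=1/4b
10) 1890.756ms=15/4b +126.05ms=1/4b
Σ=4b of 4 (119bpm 2/4) — PASS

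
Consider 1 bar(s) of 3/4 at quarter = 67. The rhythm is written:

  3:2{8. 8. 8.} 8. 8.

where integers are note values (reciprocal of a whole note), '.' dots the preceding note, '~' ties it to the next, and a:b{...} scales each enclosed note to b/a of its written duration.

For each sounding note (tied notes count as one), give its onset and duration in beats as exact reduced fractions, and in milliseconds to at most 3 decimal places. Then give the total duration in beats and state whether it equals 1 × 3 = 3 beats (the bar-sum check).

1) 0.0ms=0b +447.761ms=1/2b
2) 447.761ms=1/2b +447.761ms=1/2b
3) 895.522ms=1b +447.761ms=1/2b
4) 1343.284ms=3/2b +671.642ms=3/4b
5) 2014.925ms=9/4b +671.642ms=3/4b
Σ=3b of 3 (67bpm 3/4) — PASS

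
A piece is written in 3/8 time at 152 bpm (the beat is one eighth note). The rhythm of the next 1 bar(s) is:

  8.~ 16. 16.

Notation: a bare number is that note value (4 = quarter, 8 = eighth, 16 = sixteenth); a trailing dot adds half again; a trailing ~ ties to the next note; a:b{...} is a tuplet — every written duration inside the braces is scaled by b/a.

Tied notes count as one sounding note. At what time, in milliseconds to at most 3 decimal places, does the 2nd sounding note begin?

note 2 onset = 9/4b = 888.158ms

1. 0.0ms @ 0 + 888.158ms (9/4)
2. 888.158ms @ 9/4 + 296.053ms (3/4)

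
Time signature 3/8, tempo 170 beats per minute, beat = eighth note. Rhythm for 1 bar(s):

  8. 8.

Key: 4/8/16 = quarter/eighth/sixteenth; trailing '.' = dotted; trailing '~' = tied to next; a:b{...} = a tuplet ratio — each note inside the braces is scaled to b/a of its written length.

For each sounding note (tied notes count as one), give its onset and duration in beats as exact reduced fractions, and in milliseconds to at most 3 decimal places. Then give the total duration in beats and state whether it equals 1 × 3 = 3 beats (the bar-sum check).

1) 0.0ms=0b +529.412ms=3/2b
2) 529.412ms=3/2b +529.412ms=3/2b
Σ=3b of 3 (170bpm 3/8) — PASS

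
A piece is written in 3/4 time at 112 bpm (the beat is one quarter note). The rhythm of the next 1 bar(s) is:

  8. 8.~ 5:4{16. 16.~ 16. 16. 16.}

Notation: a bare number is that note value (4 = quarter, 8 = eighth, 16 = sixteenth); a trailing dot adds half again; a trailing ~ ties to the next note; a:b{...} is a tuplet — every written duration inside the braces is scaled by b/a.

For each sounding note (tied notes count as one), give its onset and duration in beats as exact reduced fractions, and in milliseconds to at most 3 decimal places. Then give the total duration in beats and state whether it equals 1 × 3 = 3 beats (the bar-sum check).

1) 0.0ms=0b +401.786ms=3/4b
2) 401.786ms=3/4b +562.5ms=21/20b
3) 964.286ms=9/5b +321.429ms=3/5b
4) 1285.714ms=12/5b +160.714ms=3/10b
5) 1446.429ms=27/10b +160.714ms=3/10b
Σ=3b of 3 (112bpm 3/4) — PASS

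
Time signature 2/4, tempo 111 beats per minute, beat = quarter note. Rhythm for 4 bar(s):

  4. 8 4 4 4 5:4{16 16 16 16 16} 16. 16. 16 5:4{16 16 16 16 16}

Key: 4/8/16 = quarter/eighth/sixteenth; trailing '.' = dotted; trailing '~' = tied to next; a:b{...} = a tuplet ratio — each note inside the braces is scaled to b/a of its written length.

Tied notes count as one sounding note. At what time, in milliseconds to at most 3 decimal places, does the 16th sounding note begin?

note 16 onset = 37/5b = 4000.0ms

1. 0.0ms @ 0 + 810.811ms (3/2)
2. 810.811ms @ 3/2 + 270.27ms (1/2)
3. 1081.081ms @ 2 + 540.541ms (1)
4. 1621.622ms @ 3 + 540.541ms (1)
5. 2162.162ms @ 4 + 540.541ms (1)
6. 2702.703ms @ 5 + 108.108ms (1/5)
7. 2810.811ms @ 26/5 + 108.108ms (1/5)
8. 2918.919ms @ 27/5 + 108.108ms (1/5)
9. 3027.027ms @ 28/5 + 108.108ms (1/5)
10. 3135.135ms @ 29/5 + 108.108ms (1/5)
11. 3243.243ms @ 6 + 202.703ms (3/8)
12. 3445.946ms @ 51/8 + 202.703ms (3/8)
13. 3648.649ms @ 27/4 + 135.135ms (1/4)
14. 3783.784ms @ 7 + 108.108ms (1/5)
15. 3891.892ms @ 36/5 + 108.108ms (1/5)
16. 4000.0ms @ 37/5 + 108.108ms (1/5)
17. 4108.108ms @ 38/5 + 108.108ms (1/5)
18. 4216.216ms @ 39/5 + 108.108ms (1/5)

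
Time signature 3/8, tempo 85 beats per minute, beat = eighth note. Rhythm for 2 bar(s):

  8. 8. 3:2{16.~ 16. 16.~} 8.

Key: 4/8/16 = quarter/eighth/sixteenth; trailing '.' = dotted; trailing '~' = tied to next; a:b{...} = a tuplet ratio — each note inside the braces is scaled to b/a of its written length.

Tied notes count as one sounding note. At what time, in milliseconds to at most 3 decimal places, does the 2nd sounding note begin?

note 2 onset = 3/2b = 1058.824ms

1. 0.0ms @ 0 + 1058.824ms (3/2)
2. 1058.824ms @ 3/2 + 1058.824ms (3/2)
3. 2117.647ms @ 3 + 705.882ms (1)
4. 2823.529ms @ 4 + 1411.765ms (2)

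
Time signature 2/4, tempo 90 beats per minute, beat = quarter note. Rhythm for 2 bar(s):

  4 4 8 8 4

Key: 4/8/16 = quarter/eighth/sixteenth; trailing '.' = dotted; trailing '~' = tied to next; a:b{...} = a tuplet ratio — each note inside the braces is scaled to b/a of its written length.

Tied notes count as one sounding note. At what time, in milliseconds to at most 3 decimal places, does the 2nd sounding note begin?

note 2 onset = 1b = 666.667ms

1. 0.0ms @ 0 + 666.667ms (1)
2. 666.667ms @ 1 + 666.667ms (1)
3. 1333.333ms @ 2 + 333.333ms (1/2)
4. 1666.667ms @ 5/2 + 333.333ms (1/2)
5. 2000.0ms @ 3 + 666.667ms (1)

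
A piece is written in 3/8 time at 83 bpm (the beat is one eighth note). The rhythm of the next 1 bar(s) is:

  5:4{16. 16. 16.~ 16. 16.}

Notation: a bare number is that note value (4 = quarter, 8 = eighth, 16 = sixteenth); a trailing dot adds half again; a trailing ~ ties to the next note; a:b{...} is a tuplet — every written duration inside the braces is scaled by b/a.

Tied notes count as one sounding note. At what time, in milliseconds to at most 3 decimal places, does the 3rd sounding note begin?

1. 0.0ms @ 0 + 433.735ms (3/5)
2. 433.735ms @ 3/5 + 433.735ms (3/5)
3. 867.47ms @ 6/5 + 867.47ms (6/5)
4. 1734.94ms @ 12/5 + 433.735ms (3/5)

note 3 onset = 6/5b = 867.47ms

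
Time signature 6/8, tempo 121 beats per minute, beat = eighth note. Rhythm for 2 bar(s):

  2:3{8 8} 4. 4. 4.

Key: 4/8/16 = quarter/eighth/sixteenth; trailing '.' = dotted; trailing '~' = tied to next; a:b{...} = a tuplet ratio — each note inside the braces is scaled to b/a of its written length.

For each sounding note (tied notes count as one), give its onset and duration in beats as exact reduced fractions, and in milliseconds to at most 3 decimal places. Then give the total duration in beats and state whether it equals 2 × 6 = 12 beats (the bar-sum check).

1) 0.0ms=0b +743.802ms=3/2b
2) 743.802ms=3/2b +743.802ms=3/2b
3) 1487.603ms=3b +1487.603ms=3b
4) 2975.207ms=6b +1487.603ms=3b
5) 4462.81ms=9b +1487.603ms=3b
Σ=12b of 12 (121bpm 6/8) — PASS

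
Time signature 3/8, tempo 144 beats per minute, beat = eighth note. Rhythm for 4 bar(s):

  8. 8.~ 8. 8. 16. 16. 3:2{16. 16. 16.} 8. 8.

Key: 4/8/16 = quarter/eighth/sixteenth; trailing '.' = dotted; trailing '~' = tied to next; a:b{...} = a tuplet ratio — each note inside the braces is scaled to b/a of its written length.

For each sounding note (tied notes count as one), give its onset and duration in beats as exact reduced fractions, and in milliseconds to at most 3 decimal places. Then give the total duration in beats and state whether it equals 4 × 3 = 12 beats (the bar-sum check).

1) 0.0ms=0b +625.0ms=3/2b
2) 625.0ms=3/2b +1250.0ms=3b
3) 1875.0ms=9/2b +625.0ms=3/2b
4) 2500.0ms=6b +312.5ms=3/4b
5) 2812.5ms=27/4b +312.5ms=3/4b
6) 3125.0ms=15/2b +208.333ms=1/2b
7) 3333.333ms=8b +208.333ms=1/2b
8) 3541.667ms=17/2b +208.333ms=1/2b
9) 3750.0ms=9b +625.0ms=3/2b
10) 4375.0ms=21/2b +625.0ms=3/2b
Σ=12b of 12 (144bpm 3/8) — PASS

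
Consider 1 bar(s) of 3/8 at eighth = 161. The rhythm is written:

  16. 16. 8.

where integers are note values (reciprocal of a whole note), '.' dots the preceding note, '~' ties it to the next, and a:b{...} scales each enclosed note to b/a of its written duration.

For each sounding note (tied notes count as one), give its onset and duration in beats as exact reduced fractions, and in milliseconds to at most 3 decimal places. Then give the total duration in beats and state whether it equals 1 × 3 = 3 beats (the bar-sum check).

1) 0.0ms=0b +279.503ms=3/4b
2) 279.503ms=3/4b +279.503ms=3/4b
3) 559.006ms=3/2b +559.006ms=3/2b
Σ=3b of 3 (161bpm 3/8) — PASS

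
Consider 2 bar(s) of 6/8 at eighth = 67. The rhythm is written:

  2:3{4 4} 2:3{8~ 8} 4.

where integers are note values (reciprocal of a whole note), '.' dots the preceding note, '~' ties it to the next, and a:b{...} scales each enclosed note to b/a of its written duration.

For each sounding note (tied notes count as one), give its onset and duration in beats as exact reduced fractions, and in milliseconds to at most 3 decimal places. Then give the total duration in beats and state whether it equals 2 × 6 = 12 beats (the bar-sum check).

1) 0.0ms=0b +2686.567ms=3b
2) 2686.567ms=3b +2686.567ms=3b
3) 5373.134ms=6b +2686.567ms=3b
4) 8059.701ms=9b +2686.567ms=3b
Σ=12b of 12 (67bpm 6/8) — PASS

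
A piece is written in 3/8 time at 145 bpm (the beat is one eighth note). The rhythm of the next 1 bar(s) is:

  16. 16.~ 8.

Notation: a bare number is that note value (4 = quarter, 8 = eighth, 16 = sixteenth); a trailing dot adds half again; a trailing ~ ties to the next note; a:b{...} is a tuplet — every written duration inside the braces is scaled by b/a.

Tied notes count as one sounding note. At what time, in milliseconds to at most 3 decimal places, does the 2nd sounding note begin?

note 2 onset = 3/4b = 310.345ms

1. 0.0ms @ 0 + 310.345ms (3/4)
2. 310.345ms @ 3/4 + 931.034ms (9/4)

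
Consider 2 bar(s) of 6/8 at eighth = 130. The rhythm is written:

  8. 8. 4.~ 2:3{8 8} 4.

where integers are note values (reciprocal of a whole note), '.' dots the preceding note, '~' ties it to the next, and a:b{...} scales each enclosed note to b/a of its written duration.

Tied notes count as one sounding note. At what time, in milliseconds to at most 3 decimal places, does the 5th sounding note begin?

note 5 onset = 9b = 4153.846ms

1. 0.0ms @ 0 + 692.308ms (3/2)
2. 692.308ms @ 3/2 + 692.308ms (3/2)
3. 1384.615ms @ 3 + 2076.923ms (9/2)
4. 3461.538ms @ 15/2 + 692.308ms (3/2)
5. 4153.846ms @ 9 + 1384.615ms (3)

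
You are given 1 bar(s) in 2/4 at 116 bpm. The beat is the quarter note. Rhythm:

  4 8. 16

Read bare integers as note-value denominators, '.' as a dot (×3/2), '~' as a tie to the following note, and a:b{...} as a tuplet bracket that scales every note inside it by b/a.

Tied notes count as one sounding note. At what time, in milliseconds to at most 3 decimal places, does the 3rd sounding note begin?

note 3 onset = 7/4b = 905.172ms

1. 0.0ms @ 0 + 517.241ms (1)
2. 517.241ms @ 1 + 387.931ms (3/4)
3. 905.172ms @ 7/4 + 129.31ms (1/4)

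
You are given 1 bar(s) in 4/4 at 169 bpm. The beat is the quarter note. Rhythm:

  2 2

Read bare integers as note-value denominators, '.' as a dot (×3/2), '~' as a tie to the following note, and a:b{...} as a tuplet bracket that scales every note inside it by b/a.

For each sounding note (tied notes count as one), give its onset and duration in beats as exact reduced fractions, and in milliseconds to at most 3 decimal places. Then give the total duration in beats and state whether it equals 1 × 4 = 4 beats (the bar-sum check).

1) 0.0ms=0b +710.059ms=2b
2) 710.059ms=2b +710.059ms=2b
Σ=4b of 4 (169bpm 4/4) — PASS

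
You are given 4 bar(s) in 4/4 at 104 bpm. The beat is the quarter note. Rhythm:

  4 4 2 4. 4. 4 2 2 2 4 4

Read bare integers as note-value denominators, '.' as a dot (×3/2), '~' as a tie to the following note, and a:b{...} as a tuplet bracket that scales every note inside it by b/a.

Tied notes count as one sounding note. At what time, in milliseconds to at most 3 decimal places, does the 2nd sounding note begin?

1. 0.0ms @ 0 + 576.923ms (1)
2. 576.923ms @ 1 + 576.923ms (1)
3. 1153.846ms @ 2 + 1153.846ms (2)
4. 2307.692ms @ 4 + 865.385ms (3/2)
5. 3173.077ms @ 11/2 + 865.385ms (3/2)
6. 4038.462ms @ 7 + 576.923ms (1)
7. 4615.385ms @ 8 + 1153.846ms (2)
8. 5769.231ms @ 10 + 1153.846ms (2)
9. 6923.077ms @ 12 + 1153.846ms (2)
10. 8076.923ms @ 14 + 576.923ms (1)
11. 8653.846ms @ 15 + 576.923ms (1)

note 2 onset = 1b = 576.923ms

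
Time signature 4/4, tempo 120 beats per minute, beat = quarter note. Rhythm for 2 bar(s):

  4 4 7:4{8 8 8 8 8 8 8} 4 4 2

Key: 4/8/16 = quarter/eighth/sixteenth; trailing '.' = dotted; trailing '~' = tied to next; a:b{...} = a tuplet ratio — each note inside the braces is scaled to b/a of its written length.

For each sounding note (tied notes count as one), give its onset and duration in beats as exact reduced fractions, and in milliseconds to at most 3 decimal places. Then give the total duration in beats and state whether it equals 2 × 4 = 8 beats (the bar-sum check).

1) 0.0ms=0b +500.0ms=1b
2) 500.0ms=1b +500.0ms=1b
3) 1000.0ms=2b +142.857ms=2/7b
4) 1142.857ms=16/7b +142.857ms=2/7b
5) 1285.714ms=18/7b +142.857ms=2/7b
6) 1428.571ms=20/7b +142.857ms=2/7b
7) 1571.429ms=22/7b +142.857ms=2/7b
8) 1714.286ms=24/7b +142.857ms=2/7b
9) 1857.143ms=26/7b +142.857ms=2/7b
10) 2000.0ms=4b +500.0ms=1b
11) 2500.0ms=5b +500.0ms=1b
12) 3000.0ms=6b +1000.0ms=2b
Σ=8b of 8 (120bpm 4/4) — PASS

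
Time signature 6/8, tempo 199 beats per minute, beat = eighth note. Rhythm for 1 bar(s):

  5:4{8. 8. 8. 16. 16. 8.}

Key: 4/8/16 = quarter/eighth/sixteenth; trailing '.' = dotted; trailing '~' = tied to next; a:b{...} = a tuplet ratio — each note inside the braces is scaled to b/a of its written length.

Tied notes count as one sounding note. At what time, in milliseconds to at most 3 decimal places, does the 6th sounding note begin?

1. 0.0ms @ 0 + 361.809ms (6/5)
2. 361.809ms @ 6/5 + 361.809ms (6/5)
3. 723.618ms @ 12/5 + 361.809ms (6/5)
4. 1085.427ms @ 18/5 + 180.905ms (3/5)
5. 1266.332ms @ 21/5 + 180.905ms (3/5)
6. 1447.236ms @ 24/5 + 361.809ms (6/5)

note 6 onset = 24/5b = 1447.236ms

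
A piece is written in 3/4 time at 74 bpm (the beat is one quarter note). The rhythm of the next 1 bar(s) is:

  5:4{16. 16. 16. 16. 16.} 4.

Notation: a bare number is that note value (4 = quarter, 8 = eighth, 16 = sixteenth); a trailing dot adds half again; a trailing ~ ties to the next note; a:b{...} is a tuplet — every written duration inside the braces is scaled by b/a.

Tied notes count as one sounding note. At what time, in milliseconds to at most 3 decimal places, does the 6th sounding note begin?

1. 0.0ms @ 0 + 243.243ms (3/10)
2. 243.243ms @ 3/10 + 243.243ms (3/10)
3. 486.486ms @ 3/5 + 243.243ms (3/10)
4. 729.73ms @ 9/10 + 243.243ms (3/10)
5. 972.973ms @ 6/5 + 243.243ms (3/10)
6. 1216.216ms @ 3/2 + 1216.216ms (3/2)

note 6 onset = 3/2b = 1216.216ms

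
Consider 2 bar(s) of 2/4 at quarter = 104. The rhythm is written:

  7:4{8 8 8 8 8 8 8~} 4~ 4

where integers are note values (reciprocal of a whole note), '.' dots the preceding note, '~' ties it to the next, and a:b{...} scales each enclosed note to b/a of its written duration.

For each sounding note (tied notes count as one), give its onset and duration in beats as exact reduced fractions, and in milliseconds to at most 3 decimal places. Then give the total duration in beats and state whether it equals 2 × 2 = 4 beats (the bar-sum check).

1) 0.0ms=0b +164.835ms=2/7b
2) 164.835ms=2/7b +164.835ms=2/7b
3) 329.67ms=4/7b +164.835ms=2/7b
4) 494.505ms=6/7b +164.835ms=2/7b
5) 659.341ms=8/7b +164.835ms=2/7b
6) 824.176ms=10/7b +164.835ms=2/7b
7) 989.011ms=12/7b +1318.681ms=16/7b
Σ=4b of 4 (104bpm 2/4) — PASS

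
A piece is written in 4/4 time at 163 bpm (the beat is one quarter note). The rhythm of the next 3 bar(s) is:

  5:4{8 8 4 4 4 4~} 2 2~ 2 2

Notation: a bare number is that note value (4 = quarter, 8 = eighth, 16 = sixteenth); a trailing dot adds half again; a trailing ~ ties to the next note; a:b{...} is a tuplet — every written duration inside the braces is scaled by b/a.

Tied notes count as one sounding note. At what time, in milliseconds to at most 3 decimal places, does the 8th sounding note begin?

note 8 onset = 10b = 3680.982ms

1. 0.0ms @ 0 + 147.239ms (2/5)
2. 147.239ms @ 2/5 + 147.239ms (2/5)
3. 294.479ms @ 4/5 + 294.479ms (4/5)
4. 588.957ms @ 8/5 + 294.479ms (4/5)
5. 883.436ms @ 12/5 + 294.479ms (4/5)
6. 1177.914ms @ 16/5 + 1030.675ms (14/5)
7. 2208.589ms @ 6 + 1472.393ms (4)
8. 3680.982ms @ 10 + 736.196ms (2)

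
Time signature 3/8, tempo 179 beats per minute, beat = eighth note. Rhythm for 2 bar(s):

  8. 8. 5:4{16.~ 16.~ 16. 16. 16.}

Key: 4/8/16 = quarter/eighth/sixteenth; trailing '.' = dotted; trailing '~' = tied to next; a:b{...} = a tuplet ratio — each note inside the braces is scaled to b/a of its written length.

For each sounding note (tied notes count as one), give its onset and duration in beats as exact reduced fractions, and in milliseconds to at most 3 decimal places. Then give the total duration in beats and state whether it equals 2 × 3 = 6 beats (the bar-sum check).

1) 0.0ms=0b +502.793ms=3/2b
2) 502.793ms=3/2b +502.793ms=3/2b
3) 1005.587ms=3b +603.352ms=9/5b
4) 1608.939ms=24/5b +201.117ms=3/5b
5) 1810.056ms=27/5b +201.117ms=3/5b
Σ=6b of 6 (179bpm 3/8) — PASS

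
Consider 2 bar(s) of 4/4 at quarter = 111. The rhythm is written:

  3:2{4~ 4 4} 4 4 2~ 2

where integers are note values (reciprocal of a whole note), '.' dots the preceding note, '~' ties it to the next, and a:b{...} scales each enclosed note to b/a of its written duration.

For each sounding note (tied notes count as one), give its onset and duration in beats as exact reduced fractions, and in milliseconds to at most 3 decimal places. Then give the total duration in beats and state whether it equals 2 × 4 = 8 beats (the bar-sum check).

1) 0.0ms=0b +720.721ms=4/3b
2) 720.721ms=4/3b +360.36ms=2/3b
3) 1081.081ms=2b +540.541ms=1b
4) 1621.622ms=3b +540.541ms=1b
5) 2162.162ms=4b +2162.162ms=4b
Σ=8b of 8 (111bpm 4/4) — PASS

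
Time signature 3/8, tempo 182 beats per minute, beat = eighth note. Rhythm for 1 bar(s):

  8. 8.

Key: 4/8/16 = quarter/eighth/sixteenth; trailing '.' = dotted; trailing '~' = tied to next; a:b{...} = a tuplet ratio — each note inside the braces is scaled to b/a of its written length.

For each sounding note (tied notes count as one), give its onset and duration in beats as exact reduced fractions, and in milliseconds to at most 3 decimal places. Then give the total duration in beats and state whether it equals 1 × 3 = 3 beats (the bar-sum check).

1) 0.0ms=0b +494.505ms=3/2b
2) 494.505ms=3/2b +494.505ms=3/2b
Σ=3b of 3 (182bpm 3/8) — PASS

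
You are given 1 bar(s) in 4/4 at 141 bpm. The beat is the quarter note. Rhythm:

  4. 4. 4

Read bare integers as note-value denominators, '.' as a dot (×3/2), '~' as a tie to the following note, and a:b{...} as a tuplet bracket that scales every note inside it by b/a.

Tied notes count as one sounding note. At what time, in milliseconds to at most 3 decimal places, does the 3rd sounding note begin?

note 3 onset = 3b = 1276.596ms

1. 0.0ms @ 0 + 638.298ms (3/2)
2. 638.298ms @ 3/2 + 638.298ms (3/2)
3. 1276.596ms @ 3 + 425.532ms (1)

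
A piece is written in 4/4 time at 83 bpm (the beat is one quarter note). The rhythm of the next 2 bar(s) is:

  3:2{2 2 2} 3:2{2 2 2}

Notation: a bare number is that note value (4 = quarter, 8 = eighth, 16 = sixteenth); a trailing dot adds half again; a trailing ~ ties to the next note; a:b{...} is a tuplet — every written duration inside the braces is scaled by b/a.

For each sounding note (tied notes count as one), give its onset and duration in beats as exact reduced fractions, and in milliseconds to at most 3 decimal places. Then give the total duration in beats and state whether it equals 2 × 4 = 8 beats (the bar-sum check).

1) 0.0ms=0b +963.855ms=4/3b
2) 963.855ms=4/3b +963.855ms=4/3b
3) 1927.711ms=8/3b +963.855ms=4/3b
4) 2891.566ms=4b +963.855ms=4/3b
5) 3855.422ms=16/3b +963.855ms=4/3b
6) 4819.277ms=20/3b +963.855ms=4/3b
Σ=8b of 8 (83bpm 4/4) — PASS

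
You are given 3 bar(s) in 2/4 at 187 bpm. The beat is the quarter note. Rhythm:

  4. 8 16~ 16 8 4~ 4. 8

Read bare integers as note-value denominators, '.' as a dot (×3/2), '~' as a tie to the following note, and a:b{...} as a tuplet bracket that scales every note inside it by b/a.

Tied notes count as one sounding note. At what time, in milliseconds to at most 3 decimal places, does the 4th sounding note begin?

note 4 onset = 5/2b = 802.139ms

1. 0.0ms @ 0 + 481.283ms (3/2)
2. 481.283ms @ 3/2 + 160.428ms (1/2)
3. 641.711ms @ 2 + 160.428ms (1/2)
4. 802.139ms @ 5/2 + 160.428ms (1/2)
5. 962.567ms @ 3 + 802.139ms (5/2)
6. 1764.706ms @ 11/2 + 160.428ms (1/2)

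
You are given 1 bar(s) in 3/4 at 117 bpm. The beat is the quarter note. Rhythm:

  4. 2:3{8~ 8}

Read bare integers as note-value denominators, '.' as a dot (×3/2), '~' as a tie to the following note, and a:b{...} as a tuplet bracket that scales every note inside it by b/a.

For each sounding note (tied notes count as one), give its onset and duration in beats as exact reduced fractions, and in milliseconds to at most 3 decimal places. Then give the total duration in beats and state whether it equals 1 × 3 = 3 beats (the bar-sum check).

1) 0.0ms=0b +769.231ms=3/2b
2) 769.231ms=3/2b +769.231ms=3/2b
Σ=3b of 3 (117bpm 3/4) — PASS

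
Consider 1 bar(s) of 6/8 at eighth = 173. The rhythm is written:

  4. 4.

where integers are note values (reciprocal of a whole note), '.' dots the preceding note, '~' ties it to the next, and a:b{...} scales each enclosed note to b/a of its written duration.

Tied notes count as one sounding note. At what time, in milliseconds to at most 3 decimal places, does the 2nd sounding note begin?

note 2 onset = 3b = 1040.462ms

1. 0.0ms @ 0 + 1040.462ms (3)
2. 1040.462ms @ 3 + 1040.462ms (3)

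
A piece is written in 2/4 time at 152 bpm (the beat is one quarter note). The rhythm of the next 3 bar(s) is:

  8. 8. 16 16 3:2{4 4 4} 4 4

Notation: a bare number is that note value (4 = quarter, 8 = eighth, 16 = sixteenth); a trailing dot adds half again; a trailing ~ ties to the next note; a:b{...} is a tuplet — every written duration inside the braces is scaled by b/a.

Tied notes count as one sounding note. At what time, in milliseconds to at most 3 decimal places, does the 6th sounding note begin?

note 6 onset = 8/3b = 1052.632ms

1. 0.0ms @ 0 + 296.053ms (3/4)
2. 296.053ms @ 3/4 + 296.053ms (3/4)
3. 592.105ms @ 3/2 + 98.684ms (1/4)
4. 690.789ms @ 7/4 + 98.684ms (1/4)
5. 789.474ms @ 2 + 263.158ms (2/3)
6. 1052.632ms @ 8/3 + 263.158ms (2/3)
7. 1315.789ms @ 10/3 + 263.158ms (2/3)
8. 1578.947ms @ 4 + 394.737ms (1)
9. 1973.684ms @ 5 + 394.737ms (1)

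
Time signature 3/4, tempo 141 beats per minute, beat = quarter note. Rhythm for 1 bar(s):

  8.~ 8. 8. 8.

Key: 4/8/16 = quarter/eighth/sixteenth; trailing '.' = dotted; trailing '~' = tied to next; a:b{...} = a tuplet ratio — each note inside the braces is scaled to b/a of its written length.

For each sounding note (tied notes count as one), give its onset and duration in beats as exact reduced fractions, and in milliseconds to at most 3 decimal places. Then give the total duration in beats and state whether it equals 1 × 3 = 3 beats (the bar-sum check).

1) 0.0ms=0b +638.298ms=3/2b
2) 638.298ms=3/2b +319.149ms=3/4b
3) 957.447ms=9/4b +319.149ms=3/4b
Σ=3b of 3 (141bpm 3/4) — PASS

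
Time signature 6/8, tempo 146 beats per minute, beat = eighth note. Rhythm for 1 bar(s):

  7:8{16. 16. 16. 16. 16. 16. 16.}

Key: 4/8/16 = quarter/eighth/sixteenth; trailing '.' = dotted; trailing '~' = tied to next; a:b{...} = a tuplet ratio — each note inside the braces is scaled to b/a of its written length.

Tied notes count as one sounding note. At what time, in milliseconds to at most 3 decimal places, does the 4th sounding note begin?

note 4 onset = 18/7b = 1056.751ms

1. 0.0ms @ 0 + 352.25ms (6/7)
2. 352.25ms @ 6/7 + 352.25ms (6/7)
3. 704.501ms @ 12/7 + 352.25ms (6/7)
4. 1056.751ms @ 18/7 + 352.25ms (6/7)
5. 1409.002ms @ 24/7 + 352.25ms (6/7)
6. 1761.252ms @ 30/7 + 352.25ms (6/7)
7. 2113.503ms @ 36/7 + 352.25ms (6/7)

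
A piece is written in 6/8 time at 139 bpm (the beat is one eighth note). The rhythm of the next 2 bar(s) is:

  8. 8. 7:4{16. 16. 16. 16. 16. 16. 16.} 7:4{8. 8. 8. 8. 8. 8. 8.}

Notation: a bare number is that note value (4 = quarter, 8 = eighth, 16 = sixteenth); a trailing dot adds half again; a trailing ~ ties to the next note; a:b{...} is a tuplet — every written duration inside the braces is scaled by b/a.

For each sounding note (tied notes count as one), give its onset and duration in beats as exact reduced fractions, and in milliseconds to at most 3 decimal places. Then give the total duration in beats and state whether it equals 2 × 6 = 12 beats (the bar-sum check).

1) 0.0ms=0b +647.482ms=3/2b
2) 647.482ms=3/2b +647.482ms=3/2b
3) 1294.964ms=3b +184.995ms=3/7b
4) 1479.959ms=24/7b +184.995ms=3/7b
5) 1664.954ms=27/7b +184.995ms=3/7b
6) 1849.949ms=30/7b +184.995ms=3/7b
7) 2034.943ms=33/7b +184.995ms=3/7b
8) 2219.938ms=36/7b +184.995ms=3/7b
9) 2404.933ms=39/7b +184.995ms=3/7b
10) 2589.928ms=6b +369.99ms=6/7b
11) 2959.918ms=48/7b +369.99ms=6/7b
12) 3329.908ms=54/7b +369.99ms=6/7b
13) 3699.897ms=60/7b +369.99ms=6/7b
14) 4069.887ms=66/7b +369.99ms=6/7b
15) 4439.877ms=72/7b +369.99ms=6/7b
16) 4809.866ms=78/7b +369.99ms=6/7b
Σ=12b of 12 (139bpm 6/8) — PASS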